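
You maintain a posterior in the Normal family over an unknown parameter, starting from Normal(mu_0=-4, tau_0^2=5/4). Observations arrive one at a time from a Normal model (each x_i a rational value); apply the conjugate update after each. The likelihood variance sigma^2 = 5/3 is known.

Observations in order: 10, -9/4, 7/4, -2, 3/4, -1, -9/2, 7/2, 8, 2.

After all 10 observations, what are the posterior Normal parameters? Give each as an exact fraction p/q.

mu_0=131/136, tau_0^2=5/34

obs 1: x=10 → posterior Normal(2, 5/7)
obs 2: x=-9/4 → posterior Normal(29/40, 1/2)
obs 3: x=7/4 → posterior Normal(25/26, 5/13)
obs 4: x=-2 → posterior Normal(13/32, 5/16)
obs 5: x=3/4 → posterior Normal(35/76, 5/19)
obs 6: x=-1 → posterior Normal(23/88, 5/22)
obs 7: x=-9/2 → posterior Normal(-31/100, 1/5)
obs 8: x=7/2 → posterior Normal(11/112, 5/28)
obs 9: x=8 → posterior Normal(107/124, 5/31)
obs 10: x=2 → posterior Normal(131/136, 5/34)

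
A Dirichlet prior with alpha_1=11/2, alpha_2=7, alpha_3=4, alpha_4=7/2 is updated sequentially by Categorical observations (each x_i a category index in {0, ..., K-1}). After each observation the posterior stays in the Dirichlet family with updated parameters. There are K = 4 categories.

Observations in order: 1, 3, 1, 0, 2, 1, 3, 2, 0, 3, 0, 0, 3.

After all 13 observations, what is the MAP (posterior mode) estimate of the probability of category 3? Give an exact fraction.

obs 1: x=1 → posterior Dirichlet(11/2, 8, 4, 7/2)
obs 2: x=3 → posterior Dirichlet(11/2, 8, 4, 9/2)
obs 3: x=1 → posterior Dirichlet(11/2, 9, 4, 9/2)
obs 4: x=0 → posterior Dirichlet(13/2, 9, 4, 9/2)
obs 5: x=2 → posterior Dirichlet(13/2, 9, 5, 9/2)
obs 6: x=1 → posterior Dirichlet(13/2, 10, 5, 9/2)
obs 7: x=3 → posterior Dirichlet(13/2, 10, 5, 11/2)
obs 8: x=2 → posterior Dirichlet(13/2, 10, 6, 11/2)
obs 9: x=0 → posterior Dirichlet(15/2, 10, 6, 11/2)
obs 10: x=3 → posterior Dirichlet(15/2, 10, 6, 13/2)
obs 11: x=0 → posterior Dirichlet(17/2, 10, 6, 13/2)
obs 12: x=0 → posterior Dirichlet(19/2, 10, 6, 13/2)
obs 13: x=3 → posterior Dirichlet(19/2, 10, 6, 15/2)

13/58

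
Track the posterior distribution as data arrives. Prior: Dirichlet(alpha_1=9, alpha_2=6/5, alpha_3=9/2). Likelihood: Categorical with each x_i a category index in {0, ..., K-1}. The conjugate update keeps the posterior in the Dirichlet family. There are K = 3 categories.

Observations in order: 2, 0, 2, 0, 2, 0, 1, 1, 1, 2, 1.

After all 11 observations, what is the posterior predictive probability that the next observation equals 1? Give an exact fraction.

52/257

obs 1: x=2 → posterior Dirichlet(9, 6/5, 11/2)
obs 2: x=0 → posterior Dirichlet(10, 6/5, 11/2)
obs 3: x=2 → posterior Dirichlet(10, 6/5, 13/2)
obs 4: x=0 → posterior Dirichlet(11, 6/5, 13/2)
obs 5: x=2 → posterior Dirichlet(11, 6/5, 15/2)
obs 6: x=0 → posterior Dirichlet(12, 6/5, 15/2)
obs 7: x=1 → posterior Dirichlet(12, 11/5, 15/2)
obs 8: x=1 → posterior Dirichlet(12, 16/5, 15/2)
obs 9: x=1 → posterior Dirichlet(12, 21/5, 15/2)
obs 10: x=2 → posterior Dirichlet(12, 21/5, 17/2)
obs 11: x=1 → posterior Dirichlet(12, 26/5, 17/2)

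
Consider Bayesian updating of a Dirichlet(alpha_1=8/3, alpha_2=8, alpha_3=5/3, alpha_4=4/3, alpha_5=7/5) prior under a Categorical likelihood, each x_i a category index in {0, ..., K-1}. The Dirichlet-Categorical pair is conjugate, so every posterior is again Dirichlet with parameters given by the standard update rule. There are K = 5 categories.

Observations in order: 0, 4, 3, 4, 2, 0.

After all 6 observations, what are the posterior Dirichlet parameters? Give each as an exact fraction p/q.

obs 1: x=0 → posterior Dirichlet(11/3, 8, 5/3, 4/3, 7/5)
obs 2: x=4 → posterior Dirichlet(11/3, 8, 5/3, 4/3, 12/5)
obs 3: x=3 → posterior Dirichlet(11/3, 8, 5/3, 7/3, 12/5)
obs 4: x=4 → posterior Dirichlet(11/3, 8, 5/3, 7/3, 17/5)
obs 5: x=2 → posterior Dirichlet(11/3, 8, 8/3, 7/3, 17/5)
obs 6: x=0 → posterior Dirichlet(14/3, 8, 8/3, 7/3, 17/5)

alpha_1=14/3, alpha_2=8, alpha_3=8/3, alpha_4=7/3, alpha_5=17/5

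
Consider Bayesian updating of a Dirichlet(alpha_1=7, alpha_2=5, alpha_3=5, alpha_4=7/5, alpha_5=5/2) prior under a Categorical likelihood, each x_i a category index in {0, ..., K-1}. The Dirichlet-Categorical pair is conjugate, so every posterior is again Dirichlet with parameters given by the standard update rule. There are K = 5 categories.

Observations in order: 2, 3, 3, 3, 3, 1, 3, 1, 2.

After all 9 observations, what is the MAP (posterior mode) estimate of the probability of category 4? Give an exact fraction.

obs 1: x=2 → posterior Dirichlet(7, 5, 6, 7/5, 5/2)
obs 2: x=3 → posterior Dirichlet(7, 5, 6, 12/5, 5/2)
obs 3: x=3 → posterior Dirichlet(7, 5, 6, 17/5, 5/2)
obs 4: x=3 → posterior Dirichlet(7, 5, 6, 22/5, 5/2)
obs 5: x=3 → posterior Dirichlet(7, 5, 6, 27/5, 5/2)
obs 6: x=1 → posterior Dirichlet(7, 6, 6, 27/5, 5/2)
obs 7: x=3 → posterior Dirichlet(7, 6, 6, 32/5, 5/2)
obs 8: x=1 → posterior Dirichlet(7, 7, 6, 32/5, 5/2)
obs 9: x=2 → posterior Dirichlet(7, 7, 7, 32/5, 5/2)

5/83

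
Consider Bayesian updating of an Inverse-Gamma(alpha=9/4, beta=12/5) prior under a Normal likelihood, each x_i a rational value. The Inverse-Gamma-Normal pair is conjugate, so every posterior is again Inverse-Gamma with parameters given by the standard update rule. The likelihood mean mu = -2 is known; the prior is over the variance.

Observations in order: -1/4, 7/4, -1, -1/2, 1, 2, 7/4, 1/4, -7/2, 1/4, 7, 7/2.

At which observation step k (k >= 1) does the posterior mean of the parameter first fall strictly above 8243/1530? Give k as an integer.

obs 1: x=-1/4 → posterior Inverse-Gamma(11/4, 629/160)
obs 2: x=7/4 → posterior Inverse-Gamma(13/4, 877/80)
obs 3: x=-1 → posterior Inverse-Gamma(15/4, 917/80)
obs 4: x=-1/2 → posterior Inverse-Gamma(17/4, 1007/80)
obs 5: x=1 → posterior Inverse-Gamma(19/4, 1367/80)
obs 6: x=2 → posterior Inverse-Gamma(21/4, 2007/80)
obs 7: x=7/4 → posterior Inverse-Gamma(23/4, 5139/160)
obs 8: x=1/4 → posterior Inverse-Gamma(25/4, 693/20)
obs 9: x=-7/2 → posterior Inverse-Gamma(27/4, 1431/40)
obs 10: x=1/4 → posterior Inverse-Gamma(29/4, 6129/160)
obs 11: x=7 → posterior Inverse-Gamma(31/4, 12609/160)
obs 12: x=7/2 → posterior Inverse-Gamma(33/4, 15029/160)

k = 6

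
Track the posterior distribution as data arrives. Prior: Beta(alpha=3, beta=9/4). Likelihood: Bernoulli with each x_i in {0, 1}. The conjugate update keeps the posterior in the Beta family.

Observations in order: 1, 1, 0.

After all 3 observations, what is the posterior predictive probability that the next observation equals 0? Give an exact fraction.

obs 1: x=1 → posterior Beta(4, 9/4)
obs 2: x=1 → posterior Beta(5, 9/4)
obs 3: x=0 → posterior Beta(5, 13/4)

13/33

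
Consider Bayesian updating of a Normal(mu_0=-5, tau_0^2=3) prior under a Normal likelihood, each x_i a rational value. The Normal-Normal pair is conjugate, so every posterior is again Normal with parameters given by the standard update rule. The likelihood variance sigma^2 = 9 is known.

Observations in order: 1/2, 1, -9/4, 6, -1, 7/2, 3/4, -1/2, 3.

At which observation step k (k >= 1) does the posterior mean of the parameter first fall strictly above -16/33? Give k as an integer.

k = 9

obs 1: x=1/2 → posterior Normal(-29/8, 9/4)
obs 2: x=1 → posterior Normal(-27/10, 9/5)
obs 3: x=-9/4 → posterior Normal(-21/8, 3/2)
obs 4: x=6 → posterior Normal(-39/28, 9/7)
obs 5: x=-1 → posterior Normal(-43/32, 9/8)
obs 6: x=7/2 → posterior Normal(-29/36, 1)
obs 7: x=3/4 → posterior Normal(-13/20, 9/10)
obs 8: x=-1/2 → posterior Normal(-7/11, 9/11)
obs 9: x=3 → posterior Normal(-1/3, 3/4)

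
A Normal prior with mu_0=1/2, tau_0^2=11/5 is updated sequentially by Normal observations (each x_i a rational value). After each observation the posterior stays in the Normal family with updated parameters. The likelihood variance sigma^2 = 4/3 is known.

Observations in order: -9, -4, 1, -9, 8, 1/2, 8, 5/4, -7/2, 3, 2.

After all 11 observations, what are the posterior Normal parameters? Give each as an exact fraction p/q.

mu_0=-191/1532, tau_0^2=44/383

obs 1: x=-9 → posterior Normal(-287/53, 44/53)
obs 2: x=-4 → posterior Normal(-419/86, 22/43)
obs 3: x=1 → posterior Normal(-386/119, 44/119)
obs 4: x=-9 → posterior Normal(-683/152, 11/38)
obs 5: x=8 → posterior Normal(-419/185, 44/185)
obs 6: x=1/2 → posterior Normal(-805/436, 22/109)
obs 7: x=8 → posterior Normal(-277/502, 44/251)
obs 8: x=5/4 → posterior Normal(-389/1136, 11/71)
obs 9: x=-7/2 → posterior Normal(-851/1268, 44/317)
obs 10: x=3 → posterior Normal(-13/40, 22/175)
obs 11: x=2 → posterior Normal(-191/1532, 44/383)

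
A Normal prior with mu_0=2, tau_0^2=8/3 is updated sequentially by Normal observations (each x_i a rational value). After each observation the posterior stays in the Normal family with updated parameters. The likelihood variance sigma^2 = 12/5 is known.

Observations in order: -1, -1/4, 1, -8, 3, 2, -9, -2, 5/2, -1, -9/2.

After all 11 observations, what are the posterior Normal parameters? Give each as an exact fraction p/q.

mu_0=-309/238, tau_0^2=24/119

obs 1: x=-1 → posterior Normal(8/19, 24/19)
obs 2: x=-1/4 → posterior Normal(11/58, 24/29)
obs 3: x=1 → posterior Normal(31/78, 8/13)
obs 4: x=-8 → posterior Normal(-129/98, 24/49)
obs 5: x=3 → posterior Normal(-69/118, 24/59)
obs 6: x=2 → posterior Normal(-29/138, 8/23)
obs 7: x=-9 → posterior Normal(-209/158, 24/79)
obs 8: x=-2 → posterior Normal(-249/178, 24/89)
obs 9: x=5/2 → posterior Normal(-199/198, 8/33)
obs 10: x=-1 → posterior Normal(-219/218, 24/109)
obs 11: x=-9/2 → posterior Normal(-309/238, 24/119)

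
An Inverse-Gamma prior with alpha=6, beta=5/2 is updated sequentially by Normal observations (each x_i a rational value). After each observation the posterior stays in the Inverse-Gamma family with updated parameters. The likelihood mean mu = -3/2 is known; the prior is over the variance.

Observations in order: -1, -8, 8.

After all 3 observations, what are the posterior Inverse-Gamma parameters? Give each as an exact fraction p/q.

obs 1: x=-1 → posterior Inverse-Gamma(13/2, 21/8)
obs 2: x=-8 → posterior Inverse-Gamma(7, 95/4)
obs 3: x=8 → posterior Inverse-Gamma(15/2, 551/8)

alpha=15/2, beta=551/8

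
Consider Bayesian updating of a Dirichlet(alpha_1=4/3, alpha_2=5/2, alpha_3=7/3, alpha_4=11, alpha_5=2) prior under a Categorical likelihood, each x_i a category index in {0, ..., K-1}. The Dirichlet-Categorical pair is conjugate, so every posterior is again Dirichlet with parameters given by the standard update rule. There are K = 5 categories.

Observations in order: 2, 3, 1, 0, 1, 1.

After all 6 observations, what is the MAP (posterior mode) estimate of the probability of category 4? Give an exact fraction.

6/121

obs 1: x=2 → posterior Dirichlet(4/3, 5/2, 10/3, 11, 2)
obs 2: x=3 → posterior Dirichlet(4/3, 5/2, 10/3, 12, 2)
obs 3: x=1 → posterior Dirichlet(4/3, 7/2, 10/3, 12, 2)
obs 4: x=0 → posterior Dirichlet(7/3, 7/2, 10/3, 12, 2)
obs 5: x=1 → posterior Dirichlet(7/3, 9/2, 10/3, 12, 2)
obs 6: x=1 → posterior Dirichlet(7/3, 11/2, 10/3, 12, 2)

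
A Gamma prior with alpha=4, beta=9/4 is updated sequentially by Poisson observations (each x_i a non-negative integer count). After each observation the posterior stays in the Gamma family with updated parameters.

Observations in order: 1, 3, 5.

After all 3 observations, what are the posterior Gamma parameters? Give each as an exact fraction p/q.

obs 1: x=1 → posterior Gamma(5, 13/4)
obs 2: x=3 → posterior Gamma(8, 17/4)
obs 3: x=5 → posterior Gamma(13, 21/4)

alpha=13, beta=21/4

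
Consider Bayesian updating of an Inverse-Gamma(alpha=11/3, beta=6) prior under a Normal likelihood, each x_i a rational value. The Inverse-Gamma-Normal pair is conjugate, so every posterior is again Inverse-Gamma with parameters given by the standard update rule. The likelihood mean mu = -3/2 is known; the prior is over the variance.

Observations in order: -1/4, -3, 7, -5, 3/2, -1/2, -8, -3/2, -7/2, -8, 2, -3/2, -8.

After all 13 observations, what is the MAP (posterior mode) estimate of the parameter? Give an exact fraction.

12159/1072

obs 1: x=-1/4 → posterior Inverse-Gamma(25/6, 217/32)
obs 2: x=-3 → posterior Inverse-Gamma(14/3, 253/32)
obs 3: x=7 → posterior Inverse-Gamma(31/6, 1409/32)
obs 4: x=-5 → posterior Inverse-Gamma(17/3, 1605/32)
obs 5: x=3/2 → posterior Inverse-Gamma(37/6, 1749/32)
obs 6: x=-1/2 → posterior Inverse-Gamma(20/3, 1765/32)
obs 7: x=-8 → posterior Inverse-Gamma(43/6, 2441/32)
obs 8: x=-3/2 → posterior Inverse-Gamma(23/3, 2441/32)
obs 9: x=-7/2 → posterior Inverse-Gamma(49/6, 2505/32)
obs 10: x=-8 → posterior Inverse-Gamma(26/3, 3181/32)
obs 11: x=2 → posterior Inverse-Gamma(55/6, 3377/32)
obs 12: x=-3/2 → posterior Inverse-Gamma(29/3, 3377/32)
obs 13: x=-8 → posterior Inverse-Gamma(61/6, 4053/32)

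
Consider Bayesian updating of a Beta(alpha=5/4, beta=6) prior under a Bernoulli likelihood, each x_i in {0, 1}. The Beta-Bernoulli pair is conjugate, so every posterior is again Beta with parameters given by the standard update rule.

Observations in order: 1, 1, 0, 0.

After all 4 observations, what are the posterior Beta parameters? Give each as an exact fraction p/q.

alpha=13/4, beta=8

obs 1: x=1 → posterior Beta(9/4, 6)
obs 2: x=1 → posterior Beta(13/4, 6)
obs 3: x=0 → posterior Beta(13/4, 7)
obs 4: x=0 → posterior Beta(13/4, 8)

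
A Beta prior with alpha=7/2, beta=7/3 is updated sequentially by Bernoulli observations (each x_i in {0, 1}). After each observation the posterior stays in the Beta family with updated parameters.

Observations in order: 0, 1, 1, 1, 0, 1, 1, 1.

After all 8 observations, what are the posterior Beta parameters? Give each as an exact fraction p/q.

obs 1: x=0 → posterior Beta(7/2, 10/3)
obs 2: x=1 → posterior Beta(9/2, 10/3)
obs 3: x=1 → posterior Beta(11/2, 10/3)
obs 4: x=1 → posterior Beta(13/2, 10/3)
obs 5: x=0 → posterior Beta(13/2, 13/3)
obs 6: x=1 → posterior Beta(15/2, 13/3)
obs 7: x=1 → posterior Beta(17/2, 13/3)
obs 8: x=1 → posterior Beta(19/2, 13/3)

alpha=19/2, beta=13/3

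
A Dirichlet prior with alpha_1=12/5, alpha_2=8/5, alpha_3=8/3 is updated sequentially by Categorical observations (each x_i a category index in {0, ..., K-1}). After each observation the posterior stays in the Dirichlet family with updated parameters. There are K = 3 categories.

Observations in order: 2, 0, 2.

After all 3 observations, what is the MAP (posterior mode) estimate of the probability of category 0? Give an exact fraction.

obs 1: x=2 → posterior Dirichlet(12/5, 8/5, 11/3)
obs 2: x=0 → posterior Dirichlet(17/5, 8/5, 11/3)
obs 3: x=2 → posterior Dirichlet(17/5, 8/5, 14/3)

9/25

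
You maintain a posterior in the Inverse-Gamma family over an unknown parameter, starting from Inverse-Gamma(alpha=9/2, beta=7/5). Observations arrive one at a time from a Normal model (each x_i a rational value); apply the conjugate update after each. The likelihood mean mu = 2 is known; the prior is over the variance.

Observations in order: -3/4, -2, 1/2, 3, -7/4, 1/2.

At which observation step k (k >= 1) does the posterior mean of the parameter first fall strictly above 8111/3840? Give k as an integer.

k = 2

obs 1: x=-3/4 → posterior Inverse-Gamma(5, 829/160)
obs 2: x=-2 → posterior Inverse-Gamma(11/2, 2109/160)
obs 3: x=1/2 → posterior Inverse-Gamma(6, 2289/160)
obs 4: x=3 → posterior Inverse-Gamma(13/2, 2369/160)
obs 5: x=-7/4 → posterior Inverse-Gamma(7, 1747/80)
obs 6: x=1/2 → posterior Inverse-Gamma(15/2, 1837/80)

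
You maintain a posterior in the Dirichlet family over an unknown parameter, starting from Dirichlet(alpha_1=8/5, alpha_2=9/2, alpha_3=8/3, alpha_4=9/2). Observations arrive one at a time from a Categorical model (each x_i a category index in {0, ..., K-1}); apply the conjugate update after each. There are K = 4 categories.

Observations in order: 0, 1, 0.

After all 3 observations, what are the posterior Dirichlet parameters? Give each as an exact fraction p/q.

alpha_1=18/5, alpha_2=11/2, alpha_3=8/3, alpha_4=9/2

obs 1: x=0 → posterior Dirichlet(13/5, 9/2, 8/3, 9/2)
obs 2: x=1 → posterior Dirichlet(13/5, 11/2, 8/3, 9/2)
obs 3: x=0 → posterior Dirichlet(18/5, 11/2, 8/3, 9/2)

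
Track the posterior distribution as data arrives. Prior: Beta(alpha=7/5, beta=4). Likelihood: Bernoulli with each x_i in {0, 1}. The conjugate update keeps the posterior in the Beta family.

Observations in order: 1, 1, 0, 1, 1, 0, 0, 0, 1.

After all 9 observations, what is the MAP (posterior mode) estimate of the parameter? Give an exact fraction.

27/62

obs 1: x=1 → posterior Beta(12/5, 4)
obs 2: x=1 → posterior Beta(17/5, 4)
obs 3: x=0 → posterior Beta(17/5, 5)
obs 4: x=1 → posterior Beta(22/5, 5)
obs 5: x=1 → posterior Beta(27/5, 5)
obs 6: x=0 → posterior Beta(27/5, 6)
obs 7: x=0 → posterior Beta(27/5, 7)
obs 8: x=0 → posterior Beta(27/5, 8)
obs 9: x=1 → posterior Beta(32/5, 8)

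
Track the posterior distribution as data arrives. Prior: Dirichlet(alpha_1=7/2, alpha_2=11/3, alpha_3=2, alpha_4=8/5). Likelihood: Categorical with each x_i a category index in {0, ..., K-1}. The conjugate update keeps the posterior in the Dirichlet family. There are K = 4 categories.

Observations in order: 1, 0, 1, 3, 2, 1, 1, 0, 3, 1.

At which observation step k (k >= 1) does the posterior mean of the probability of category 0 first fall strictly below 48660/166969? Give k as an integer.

obs 1: x=1 → posterior Dirichlet(7/2, 14/3, 2, 8/5)
obs 2: x=0 → posterior Dirichlet(9/2, 14/3, 2, 8/5)
obs 3: x=1 → posterior Dirichlet(9/2, 17/3, 2, 8/5)
obs 4: x=3 → posterior Dirichlet(9/2, 17/3, 2, 13/5)
obs 5: x=2 → posterior Dirichlet(9/2, 17/3, 3, 13/5)
obs 6: x=1 → posterior Dirichlet(9/2, 20/3, 3, 13/5)
obs 7: x=1 → posterior Dirichlet(9/2, 23/3, 3, 13/5)
obs 8: x=0 → posterior Dirichlet(11/2, 23/3, 3, 13/5)
obs 9: x=3 → posterior Dirichlet(11/2, 23/3, 3, 18/5)
obs 10: x=1 → posterior Dirichlet(11/2, 26/3, 3, 18/5)

k = 5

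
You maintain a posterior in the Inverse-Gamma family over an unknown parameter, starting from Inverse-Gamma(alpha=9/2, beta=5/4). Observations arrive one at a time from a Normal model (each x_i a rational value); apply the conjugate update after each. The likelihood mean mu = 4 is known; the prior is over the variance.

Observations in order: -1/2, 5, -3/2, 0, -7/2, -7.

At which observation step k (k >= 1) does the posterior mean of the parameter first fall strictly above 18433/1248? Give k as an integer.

obs 1: x=-1/2 → posterior Inverse-Gamma(5, 91/8)
obs 2: x=5 → posterior Inverse-Gamma(11/2, 95/8)
obs 3: x=-3/2 → posterior Inverse-Gamma(6, 27)
obs 4: x=0 → posterior Inverse-Gamma(13/2, 35)
obs 5: x=-7/2 → posterior Inverse-Gamma(7, 505/8)
obs 6: x=-7 → posterior Inverse-Gamma(15/2, 989/8)

k = 6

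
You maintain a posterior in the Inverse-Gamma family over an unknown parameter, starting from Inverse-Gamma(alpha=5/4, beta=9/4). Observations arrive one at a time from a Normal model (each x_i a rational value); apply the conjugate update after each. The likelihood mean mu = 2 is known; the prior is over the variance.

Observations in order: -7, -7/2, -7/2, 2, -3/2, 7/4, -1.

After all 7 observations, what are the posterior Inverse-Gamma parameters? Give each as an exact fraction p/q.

alpha=19/4, beta=2677/32

obs 1: x=-7 → posterior Inverse-Gamma(7/4, 171/4)
obs 2: x=-7/2 → posterior Inverse-Gamma(9/4, 463/8)
obs 3: x=-7/2 → posterior Inverse-Gamma(11/4, 73)
obs 4: x=2 → posterior Inverse-Gamma(13/4, 73)
obs 5: x=-3/2 → posterior Inverse-Gamma(15/4, 633/8)
obs 6: x=7/4 → posterior Inverse-Gamma(17/4, 2533/32)
obs 7: x=-1 → posterior Inverse-Gamma(19/4, 2677/32)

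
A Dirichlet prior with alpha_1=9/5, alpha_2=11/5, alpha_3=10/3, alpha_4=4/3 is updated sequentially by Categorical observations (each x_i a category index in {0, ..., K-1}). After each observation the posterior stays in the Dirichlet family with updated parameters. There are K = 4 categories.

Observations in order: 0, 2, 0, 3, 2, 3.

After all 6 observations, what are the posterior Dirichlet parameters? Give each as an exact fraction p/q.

alpha_1=19/5, alpha_2=11/5, alpha_3=16/3, alpha_4=10/3

obs 1: x=0 → posterior Dirichlet(14/5, 11/5, 10/3, 4/3)
obs 2: x=2 → posterior Dirichlet(14/5, 11/5, 13/3, 4/3)
obs 3: x=0 → posterior Dirichlet(19/5, 11/5, 13/3, 4/3)
obs 4: x=3 → posterior Dirichlet(19/5, 11/5, 13/3, 7/3)
obs 5: x=2 → posterior Dirichlet(19/5, 11/5, 16/3, 7/3)
obs 6: x=3 → posterior Dirichlet(19/5, 11/5, 16/3, 10/3)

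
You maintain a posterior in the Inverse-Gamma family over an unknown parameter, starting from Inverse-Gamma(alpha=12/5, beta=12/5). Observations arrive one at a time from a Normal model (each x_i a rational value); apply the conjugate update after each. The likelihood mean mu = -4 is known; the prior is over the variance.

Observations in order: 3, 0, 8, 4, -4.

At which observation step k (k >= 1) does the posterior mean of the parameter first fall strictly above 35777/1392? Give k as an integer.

k = 3

obs 1: x=3 → posterior Inverse-Gamma(29/10, 269/10)
obs 2: x=0 → posterior Inverse-Gamma(17/5, 349/10)
obs 3: x=8 → posterior Inverse-Gamma(39/10, 1069/10)
obs 4: x=4 → posterior Inverse-Gamma(22/5, 1389/10)
obs 5: x=-4 → posterior Inverse-Gamma(49/10, 1389/10)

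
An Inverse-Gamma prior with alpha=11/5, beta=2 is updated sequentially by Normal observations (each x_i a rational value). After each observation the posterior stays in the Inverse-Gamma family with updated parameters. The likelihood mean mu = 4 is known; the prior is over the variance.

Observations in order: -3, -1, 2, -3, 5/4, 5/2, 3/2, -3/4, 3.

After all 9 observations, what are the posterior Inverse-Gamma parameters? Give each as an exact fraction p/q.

obs 1: x=-3 → posterior Inverse-Gamma(27/10, 53/2)
obs 2: x=-1 → posterior Inverse-Gamma(16/5, 39)
obs 3: x=2 → posterior Inverse-Gamma(37/10, 41)
obs 4: x=-3 → posterior Inverse-Gamma(21/5, 131/2)
obs 5: x=5/4 → posterior Inverse-Gamma(47/10, 2217/32)
obs 6: x=5/2 → posterior Inverse-Gamma(26/5, 2253/32)
obs 7: x=3/2 → posterior Inverse-Gamma(57/10, 2353/32)
obs 8: x=-3/4 → posterior Inverse-Gamma(31/5, 1357/16)
obs 9: x=3 → posterior Inverse-Gamma(67/10, 1365/16)

alpha=67/10, beta=1365/16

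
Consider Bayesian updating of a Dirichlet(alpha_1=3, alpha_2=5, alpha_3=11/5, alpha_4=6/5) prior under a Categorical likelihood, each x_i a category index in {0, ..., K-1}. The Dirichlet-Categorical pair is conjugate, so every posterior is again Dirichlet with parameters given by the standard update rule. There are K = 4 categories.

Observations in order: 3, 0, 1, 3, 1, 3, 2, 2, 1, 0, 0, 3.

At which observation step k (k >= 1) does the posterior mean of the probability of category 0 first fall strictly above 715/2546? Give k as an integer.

obs 1: x=3 → posterior Dirichlet(3, 5, 11/5, 11/5)
obs 2: x=0 → posterior Dirichlet(4, 5, 11/5, 11/5)
obs 3: x=1 → posterior Dirichlet(4, 6, 11/5, 11/5)
obs 4: x=3 → posterior Dirichlet(4, 6, 11/5, 16/5)
obs 5: x=1 → posterior Dirichlet(4, 7, 11/5, 16/5)
obs 6: x=3 → posterior Dirichlet(4, 7, 11/5, 21/5)
obs 7: x=2 → posterior Dirichlet(4, 7, 16/5, 21/5)
obs 8: x=2 → posterior Dirichlet(4, 7, 21/5, 21/5)
obs 9: x=1 → posterior Dirichlet(4, 8, 21/5, 21/5)
obs 10: x=0 → posterior Dirichlet(5, 8, 21/5, 21/5)
obs 11: x=0 → posterior Dirichlet(6, 8, 21/5, 21/5)
obs 12: x=3 → posterior Dirichlet(6, 8, 21/5, 26/5)

k = 2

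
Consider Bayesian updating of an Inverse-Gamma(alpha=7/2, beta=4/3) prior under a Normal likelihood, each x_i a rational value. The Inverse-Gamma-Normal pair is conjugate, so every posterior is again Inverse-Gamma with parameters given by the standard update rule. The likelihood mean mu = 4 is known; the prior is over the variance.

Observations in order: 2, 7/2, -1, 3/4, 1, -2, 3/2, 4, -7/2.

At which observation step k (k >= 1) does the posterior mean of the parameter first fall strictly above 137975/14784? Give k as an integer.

k = 9

obs 1: x=2 → posterior Inverse-Gamma(4, 10/3)
obs 2: x=7/2 → posterior Inverse-Gamma(9/2, 83/24)
obs 3: x=-1 → posterior Inverse-Gamma(5, 383/24)
obs 4: x=3/4 → posterior Inverse-Gamma(11/2, 2039/96)
obs 5: x=1 → posterior Inverse-Gamma(6, 2471/96)
obs 6: x=-2 → posterior Inverse-Gamma(13/2, 4199/96)
obs 7: x=3/2 → posterior Inverse-Gamma(7, 4499/96)
obs 8: x=4 → posterior Inverse-Gamma(15/2, 4499/96)
obs 9: x=-7/2 → posterior Inverse-Gamma(8, 7199/96)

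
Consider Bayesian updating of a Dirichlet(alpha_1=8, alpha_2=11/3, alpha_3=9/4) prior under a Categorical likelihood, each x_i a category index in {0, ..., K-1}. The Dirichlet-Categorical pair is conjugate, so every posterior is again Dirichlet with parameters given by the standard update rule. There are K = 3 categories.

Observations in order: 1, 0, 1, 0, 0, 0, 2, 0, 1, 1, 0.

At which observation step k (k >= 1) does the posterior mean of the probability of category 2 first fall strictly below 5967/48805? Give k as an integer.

obs 1: x=1 → posterior Dirichlet(8, 14/3, 9/4)
obs 2: x=0 → posterior Dirichlet(9, 14/3, 9/4)
obs 3: x=1 → posterior Dirichlet(9, 17/3, 9/4)
obs 4: x=0 → posterior Dirichlet(10, 17/3, 9/4)
obs 5: x=0 → posterior Dirichlet(11, 17/3, 9/4)
obs 6: x=0 → posterior Dirichlet(12, 17/3, 9/4)
obs 7: x=2 → posterior Dirichlet(12, 17/3, 13/4)
obs 8: x=0 → posterior Dirichlet(13, 17/3, 13/4)
obs 9: x=1 → posterior Dirichlet(13, 20/3, 13/4)
obs 10: x=1 → posterior Dirichlet(13, 23/3, 13/4)
obs 11: x=0 → posterior Dirichlet(14, 23/3, 13/4)

k = 5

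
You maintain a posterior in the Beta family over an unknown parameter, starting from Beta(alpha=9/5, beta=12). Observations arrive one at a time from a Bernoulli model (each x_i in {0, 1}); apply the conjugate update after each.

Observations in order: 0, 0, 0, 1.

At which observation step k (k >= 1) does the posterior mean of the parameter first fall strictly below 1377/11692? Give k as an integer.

obs 1: x=0 → posterior Beta(9/5, 13)
obs 2: x=0 → posterior Beta(9/5, 14)
obs 3: x=0 → posterior Beta(9/5, 15)
obs 4: x=1 → posterior Beta(14/5, 15)

k = 2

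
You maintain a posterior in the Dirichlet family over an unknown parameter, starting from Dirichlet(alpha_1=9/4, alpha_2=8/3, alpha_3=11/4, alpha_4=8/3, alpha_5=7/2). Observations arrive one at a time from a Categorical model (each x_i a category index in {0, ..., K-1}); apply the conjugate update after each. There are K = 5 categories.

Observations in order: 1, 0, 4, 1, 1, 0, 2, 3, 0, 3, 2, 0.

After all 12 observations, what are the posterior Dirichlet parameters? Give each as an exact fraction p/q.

alpha_1=25/4, alpha_2=17/3, alpha_3=19/4, alpha_4=14/3, alpha_5=9/2

obs 1: x=1 → posterior Dirichlet(9/4, 11/3, 11/4, 8/3, 7/2)
obs 2: x=0 → posterior Dirichlet(13/4, 11/3, 11/4, 8/3, 7/2)
obs 3: x=4 → posterior Dirichlet(13/4, 11/3, 11/4, 8/3, 9/2)
obs 4: x=1 → posterior Dirichlet(13/4, 14/3, 11/4, 8/3, 9/2)
obs 5: x=1 → posterior Dirichlet(13/4, 17/3, 11/4, 8/3, 9/2)
obs 6: x=0 → posterior Dirichlet(17/4, 17/3, 11/4, 8/3, 9/2)
obs 7: x=2 → posterior Dirichlet(17/4, 17/3, 15/4, 8/3, 9/2)
obs 8: x=3 → posterior Dirichlet(17/4, 17/3, 15/4, 11/3, 9/2)
obs 9: x=0 → posterior Dirichlet(21/4, 17/3, 15/4, 11/3, 9/2)
obs 10: x=3 → posterior Dirichlet(21/4, 17/3, 15/4, 14/3, 9/2)
obs 11: x=2 → posterior Dirichlet(21/4, 17/3, 19/4, 14/3, 9/2)
obs 12: x=0 → posterior Dirichlet(25/4, 17/3, 19/4, 14/3, 9/2)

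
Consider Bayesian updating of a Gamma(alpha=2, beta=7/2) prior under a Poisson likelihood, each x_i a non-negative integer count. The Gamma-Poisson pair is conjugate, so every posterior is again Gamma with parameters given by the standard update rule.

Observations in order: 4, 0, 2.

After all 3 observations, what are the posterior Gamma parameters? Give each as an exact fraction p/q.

alpha=8, beta=13/2

obs 1: x=4 → posterior Gamma(6, 9/2)
obs 2: x=0 → posterior Gamma(6, 11/2)
obs 3: x=2 → posterior Gamma(8, 13/2)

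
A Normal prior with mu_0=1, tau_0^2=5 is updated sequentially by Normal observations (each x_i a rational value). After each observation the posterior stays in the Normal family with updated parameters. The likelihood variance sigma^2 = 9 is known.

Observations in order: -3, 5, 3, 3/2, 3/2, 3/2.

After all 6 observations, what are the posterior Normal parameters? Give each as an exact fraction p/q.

obs 1: x=-3 → posterior Normal(-3/7, 45/14)
obs 2: x=5 → posterior Normal(1, 45/19)
obs 3: x=3 → posterior Normal(17/12, 15/8)
obs 4: x=3/2 → posterior Normal(83/58, 45/29)
obs 5: x=3/2 → posterior Normal(49/34, 45/34)
obs 6: x=3/2 → posterior Normal(113/78, 15/13)

mu_0=113/78, tau_0^2=15/13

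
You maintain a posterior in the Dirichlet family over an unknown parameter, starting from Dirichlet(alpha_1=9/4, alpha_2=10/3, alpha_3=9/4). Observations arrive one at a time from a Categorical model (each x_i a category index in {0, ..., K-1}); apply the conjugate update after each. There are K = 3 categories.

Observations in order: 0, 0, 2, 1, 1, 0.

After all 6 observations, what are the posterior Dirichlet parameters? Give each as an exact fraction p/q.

alpha_1=21/4, alpha_2=16/3, alpha_3=13/4

obs 1: x=0 → posterior Dirichlet(13/4, 10/3, 9/4)
obs 2: x=0 → posterior Dirichlet(17/4, 10/3, 9/4)
obs 3: x=2 → posterior Dirichlet(17/4, 10/3, 13/4)
obs 4: x=1 → posterior Dirichlet(17/4, 13/3, 13/4)
obs 5: x=1 → posterior Dirichlet(17/4, 16/3, 13/4)
obs 6: x=0 → posterior Dirichlet(21/4, 16/3, 13/4)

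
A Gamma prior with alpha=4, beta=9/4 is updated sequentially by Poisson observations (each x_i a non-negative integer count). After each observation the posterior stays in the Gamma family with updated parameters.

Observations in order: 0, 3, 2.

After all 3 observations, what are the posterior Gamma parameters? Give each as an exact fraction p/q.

alpha=9, beta=21/4

obs 1: x=0 → posterior Gamma(4, 13/4)
obs 2: x=3 → posterior Gamma(7, 17/4)
obs 3: x=2 → posterior Gamma(9, 21/4)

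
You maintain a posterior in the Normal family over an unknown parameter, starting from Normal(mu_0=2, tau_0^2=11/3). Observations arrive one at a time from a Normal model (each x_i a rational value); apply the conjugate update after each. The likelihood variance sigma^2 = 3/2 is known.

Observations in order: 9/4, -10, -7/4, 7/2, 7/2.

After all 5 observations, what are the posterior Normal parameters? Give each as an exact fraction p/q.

obs 1: x=9/4 → posterior Normal(135/62, 33/31)
obs 2: x=-10 → posterior Normal(-305/106, 33/53)
obs 3: x=-7/4 → posterior Normal(-191/75, 11/25)
obs 4: x=7/2 → posterior Normal(-114/97, 33/97)
obs 5: x=7/2 → posterior Normal(-37/119, 33/119)

mu_0=-37/119, tau_0^2=33/119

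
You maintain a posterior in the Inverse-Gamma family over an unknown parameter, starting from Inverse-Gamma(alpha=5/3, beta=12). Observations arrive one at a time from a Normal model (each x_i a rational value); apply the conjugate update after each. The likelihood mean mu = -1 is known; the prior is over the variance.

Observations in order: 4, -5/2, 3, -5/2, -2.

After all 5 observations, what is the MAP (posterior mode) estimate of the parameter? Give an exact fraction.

obs 1: x=4 → posterior Inverse-Gamma(13/6, 49/2)
obs 2: x=-5/2 → posterior Inverse-Gamma(8/3, 205/8)
obs 3: x=3 → posterior Inverse-Gamma(19/6, 269/8)
obs 4: x=-5/2 → posterior Inverse-Gamma(11/3, 139/4)
obs 5: x=-2 → posterior Inverse-Gamma(25/6, 141/4)

423/62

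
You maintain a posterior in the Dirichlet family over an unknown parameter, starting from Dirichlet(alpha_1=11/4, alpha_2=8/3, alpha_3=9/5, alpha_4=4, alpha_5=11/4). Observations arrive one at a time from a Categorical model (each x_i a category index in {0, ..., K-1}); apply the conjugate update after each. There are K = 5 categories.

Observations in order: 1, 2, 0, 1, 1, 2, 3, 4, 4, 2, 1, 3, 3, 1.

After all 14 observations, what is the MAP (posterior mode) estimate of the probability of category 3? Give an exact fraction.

obs 1: x=1 → posterior Dirichlet(11/4, 11/3, 9/5, 4, 11/4)
obs 2: x=2 → posterior Dirichlet(11/4, 11/3, 14/5, 4, 11/4)
obs 3: x=0 → posterior Dirichlet(15/4, 11/3, 14/5, 4, 11/4)
obs 4: x=1 → posterior Dirichlet(15/4, 14/3, 14/5, 4, 11/4)
obs 5: x=1 → posterior Dirichlet(15/4, 17/3, 14/5, 4, 11/4)
obs 6: x=2 → posterior Dirichlet(15/4, 17/3, 19/5, 4, 11/4)
obs 7: x=3 → posterior Dirichlet(15/4, 17/3, 19/5, 5, 11/4)
obs 8: x=4 → posterior Dirichlet(15/4, 17/3, 19/5, 5, 15/4)
obs 9: x=4 → posterior Dirichlet(15/4, 17/3, 19/5, 5, 19/4)
obs 10: x=2 → posterior Dirichlet(15/4, 17/3, 24/5, 5, 19/4)
obs 11: x=1 → posterior Dirichlet(15/4, 20/3, 24/5, 5, 19/4)
obs 12: x=3 → posterior Dirichlet(15/4, 20/3, 24/5, 6, 19/4)
obs 13: x=3 → posterior Dirichlet(15/4, 20/3, 24/5, 7, 19/4)
obs 14: x=1 → posterior Dirichlet(15/4, 23/3, 24/5, 7, 19/4)

180/689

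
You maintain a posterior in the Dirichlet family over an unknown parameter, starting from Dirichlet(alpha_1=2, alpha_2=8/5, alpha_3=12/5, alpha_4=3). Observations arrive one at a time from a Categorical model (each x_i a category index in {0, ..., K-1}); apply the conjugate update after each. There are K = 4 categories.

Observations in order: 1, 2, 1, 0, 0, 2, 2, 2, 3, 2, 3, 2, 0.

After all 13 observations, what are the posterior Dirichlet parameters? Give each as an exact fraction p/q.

alpha_1=5, alpha_2=18/5, alpha_3=42/5, alpha_4=5

obs 1: x=1 → posterior Dirichlet(2, 13/5, 12/5, 3)
obs 2: x=2 → posterior Dirichlet(2, 13/5, 17/5, 3)
obs 3: x=1 → posterior Dirichlet(2, 18/5, 17/5, 3)
obs 4: x=0 → posterior Dirichlet(3, 18/5, 17/5, 3)
obs 5: x=0 → posterior Dirichlet(4, 18/5, 17/5, 3)
obs 6: x=2 → posterior Dirichlet(4, 18/5, 22/5, 3)
obs 7: x=2 → posterior Dirichlet(4, 18/5, 27/5, 3)
obs 8: x=2 → posterior Dirichlet(4, 18/5, 32/5, 3)
obs 9: x=3 → posterior Dirichlet(4, 18/5, 32/5, 4)
obs 10: x=2 → posterior Dirichlet(4, 18/5, 37/5, 4)
obs 11: x=3 → posterior Dirichlet(4, 18/5, 37/5, 5)
obs 12: x=2 → posterior Dirichlet(4, 18/5, 42/5, 5)
obs 13: x=0 → posterior Dirichlet(5, 18/5, 42/5, 5)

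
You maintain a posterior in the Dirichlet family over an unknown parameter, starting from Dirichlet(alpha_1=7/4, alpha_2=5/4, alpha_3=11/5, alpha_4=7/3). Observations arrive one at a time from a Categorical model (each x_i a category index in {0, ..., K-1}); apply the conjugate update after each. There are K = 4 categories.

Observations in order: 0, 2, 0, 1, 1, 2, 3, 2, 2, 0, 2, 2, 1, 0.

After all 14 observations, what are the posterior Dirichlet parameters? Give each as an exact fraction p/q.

obs 1: x=0 → posterior Dirichlet(11/4, 5/4, 11/5, 7/3)
obs 2: x=2 → posterior Dirichlet(11/4, 5/4, 16/5, 7/3)
obs 3: x=0 → posterior Dirichlet(15/4, 5/4, 16/5, 7/3)
obs 4: x=1 → posterior Dirichlet(15/4, 9/4, 16/5, 7/3)
obs 5: x=1 → posterior Dirichlet(15/4, 13/4, 16/5, 7/3)
obs 6: x=2 → posterior Dirichlet(15/4, 13/4, 21/5, 7/3)
obs 7: x=3 → posterior Dirichlet(15/4, 13/4, 21/5, 10/3)
obs 8: x=2 → posterior Dirichlet(15/4, 13/4, 26/5, 10/3)
obs 9: x=2 → posterior Dirichlet(15/4, 13/4, 31/5, 10/3)
obs 10: x=0 → posterior Dirichlet(19/4, 13/4, 31/5, 10/3)
obs 11: x=2 → posterior Dirichlet(19/4, 13/4, 36/5, 10/3)
obs 12: x=2 → posterior Dirichlet(19/4, 13/4, 41/5, 10/3)
obs 13: x=1 → posterior Dirichlet(19/4, 17/4, 41/5, 10/3)
obs 14: x=0 → posterior Dirichlet(23/4, 17/4, 41/5, 10/3)

alpha_1=23/4, alpha_2=17/4, alpha_3=41/5, alpha_4=10/3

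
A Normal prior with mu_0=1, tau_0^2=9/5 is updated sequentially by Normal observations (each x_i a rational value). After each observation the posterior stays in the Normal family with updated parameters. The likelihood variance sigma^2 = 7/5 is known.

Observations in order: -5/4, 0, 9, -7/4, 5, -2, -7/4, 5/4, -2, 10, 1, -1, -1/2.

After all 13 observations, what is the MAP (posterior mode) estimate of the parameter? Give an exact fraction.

obs 1: x=-5/4 → posterior Normal(-17/64, 63/80)
obs 2: x=0 → posterior Normal(-17/100, 63/125)
obs 3: x=9 → posterior Normal(307/136, 63/170)
obs 4: x=-7/4 → posterior Normal(61/43, 63/215)
obs 5: x=5 → posterior Normal(53/26, 63/260)
obs 6: x=-2 → posterior Normal(88/61, 63/305)
obs 7: x=-7/4 → posterior Normal(289/280, 9/50)
obs 8: x=5/4 → posterior Normal(167/158, 63/395)
obs 9: x=-2 → posterior Normal(131/176, 63/440)
obs 10: x=10 → posterior Normal(311/194, 63/485)
obs 11: x=1 → posterior Normal(329/212, 63/530)
obs 12: x=-1 → posterior Normal(311/230, 63/575)
obs 13: x=-1/2 → posterior Normal(151/124, 63/620)

151/124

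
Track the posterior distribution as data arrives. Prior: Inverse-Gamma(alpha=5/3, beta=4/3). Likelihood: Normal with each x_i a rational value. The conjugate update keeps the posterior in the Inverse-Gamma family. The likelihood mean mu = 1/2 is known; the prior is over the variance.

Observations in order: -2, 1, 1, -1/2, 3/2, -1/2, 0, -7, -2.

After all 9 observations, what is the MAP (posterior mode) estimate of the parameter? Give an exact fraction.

451/86

obs 1: x=-2 → posterior Inverse-Gamma(13/6, 107/24)
obs 2: x=1 → posterior Inverse-Gamma(8/3, 55/12)
obs 3: x=1 → posterior Inverse-Gamma(19/6, 113/24)
obs 4: x=-1/2 → posterior Inverse-Gamma(11/3, 125/24)
obs 5: x=3/2 → posterior Inverse-Gamma(25/6, 137/24)
obs 6: x=-1/2 → posterior Inverse-Gamma(14/3, 149/24)
obs 7: x=0 → posterior Inverse-Gamma(31/6, 19/3)
obs 8: x=-7 → posterior Inverse-Gamma(17/3, 827/24)
obs 9: x=-2 → posterior Inverse-Gamma(37/6, 451/12)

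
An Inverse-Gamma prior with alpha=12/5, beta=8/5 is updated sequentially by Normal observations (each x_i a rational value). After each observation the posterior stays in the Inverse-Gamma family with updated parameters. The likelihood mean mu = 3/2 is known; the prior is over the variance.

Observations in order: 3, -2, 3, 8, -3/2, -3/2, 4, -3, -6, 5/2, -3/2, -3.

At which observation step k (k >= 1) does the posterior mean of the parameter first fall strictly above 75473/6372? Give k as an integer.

k = 9

obs 1: x=3 → posterior Inverse-Gamma(29/10, 109/40)
obs 2: x=-2 → posterior Inverse-Gamma(17/5, 177/20)
obs 3: x=3 → posterior Inverse-Gamma(39/10, 399/40)
obs 4: x=8 → posterior Inverse-Gamma(22/5, 311/10)
obs 5: x=-3/2 → posterior Inverse-Gamma(49/10, 178/5)
obs 6: x=-3/2 → posterior Inverse-Gamma(27/5, 401/10)
obs 7: x=4 → posterior Inverse-Gamma(59/10, 1729/40)
obs 8: x=-3 → posterior Inverse-Gamma(32/5, 1067/20)
obs 9: x=-6 → posterior Inverse-Gamma(69/10, 3259/40)
obs 10: x=5/2 → posterior Inverse-Gamma(37/5, 3279/40)
obs 11: x=-3/2 → posterior Inverse-Gamma(79/10, 3459/40)
obs 12: x=-3 → posterior Inverse-Gamma(42/5, 483/5)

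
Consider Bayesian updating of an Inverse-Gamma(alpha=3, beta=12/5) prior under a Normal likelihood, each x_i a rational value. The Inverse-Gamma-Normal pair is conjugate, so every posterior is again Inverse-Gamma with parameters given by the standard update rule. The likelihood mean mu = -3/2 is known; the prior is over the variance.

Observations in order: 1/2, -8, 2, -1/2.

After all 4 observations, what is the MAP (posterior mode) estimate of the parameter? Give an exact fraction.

643/120

obs 1: x=1/2 → posterior Inverse-Gamma(7/2, 22/5)
obs 2: x=-8 → posterior Inverse-Gamma(4, 1021/40)
obs 3: x=2 → posterior Inverse-Gamma(9/2, 633/20)
obs 4: x=-1/2 → posterior Inverse-Gamma(5, 643/20)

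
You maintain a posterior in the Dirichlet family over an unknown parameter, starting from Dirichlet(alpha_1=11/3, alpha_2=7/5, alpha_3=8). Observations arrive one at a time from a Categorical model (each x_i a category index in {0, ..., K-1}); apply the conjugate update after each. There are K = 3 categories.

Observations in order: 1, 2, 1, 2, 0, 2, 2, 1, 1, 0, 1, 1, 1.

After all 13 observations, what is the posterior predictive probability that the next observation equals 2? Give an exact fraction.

obs 1: x=1 → posterior Dirichlet(11/3, 12/5, 8)
obs 2: x=2 → posterior Dirichlet(11/3, 12/5, 9)
obs 3: x=1 → posterior Dirichlet(11/3, 17/5, 9)
obs 4: x=2 → posterior Dirichlet(11/3, 17/5, 10)
obs 5: x=0 → posterior Dirichlet(14/3, 17/5, 10)
obs 6: x=2 → posterior Dirichlet(14/3, 17/5, 11)
obs 7: x=2 → posterior Dirichlet(14/3, 17/5, 12)
obs 8: x=1 → posterior Dirichlet(14/3, 22/5, 12)
obs 9: x=1 → posterior Dirichlet(14/3, 27/5, 12)
obs 10: x=0 → posterior Dirichlet(17/3, 27/5, 12)
obs 11: x=1 → posterior Dirichlet(17/3, 32/5, 12)
obs 12: x=1 → posterior Dirichlet(17/3, 37/5, 12)
obs 13: x=1 → posterior Dirichlet(17/3, 42/5, 12)

180/391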